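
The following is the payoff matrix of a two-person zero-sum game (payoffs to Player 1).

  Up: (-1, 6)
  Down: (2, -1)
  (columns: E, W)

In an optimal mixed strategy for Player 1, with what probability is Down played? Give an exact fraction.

7/10

Row minima: Up → -1, Down → -1; maximin = -1.
Column maxima: E → 2, W → 6; minimax = 2.
-1 ≠ 2, so there is no saddle point; optimal play is mixed.
Let Player 1 play Up with probability p. Expected payoff against E: (-1)p + 2(1−p) = −3p + 2; against W: 6p + (-1)(1−p) = 7p − 1.
Setting these equal: −3p + 2 = 7p − 1 ⇒ −10p = -3 ⇒ p = 3/10, and the value is (-3)·(3/10) + 2 = 11/10.
For Player 2: with q = P(E), equating Up's and Down's payoffs gives −7q + 6 = 3q − 1 ⇒ q = 7/10.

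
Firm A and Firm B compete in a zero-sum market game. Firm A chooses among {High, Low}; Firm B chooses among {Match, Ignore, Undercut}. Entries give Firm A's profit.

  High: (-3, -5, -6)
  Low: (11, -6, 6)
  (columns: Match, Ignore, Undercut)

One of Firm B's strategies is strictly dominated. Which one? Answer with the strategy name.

Ignore holds Firm A's payoff strictly below Match in every row: -5 < -3, -6 < 11.
So Match is strictly dominated for Firm B.

Match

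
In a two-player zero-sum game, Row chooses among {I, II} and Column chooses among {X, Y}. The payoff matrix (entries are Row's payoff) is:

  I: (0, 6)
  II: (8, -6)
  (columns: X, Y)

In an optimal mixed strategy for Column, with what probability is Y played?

Row minima: I → 0, II → -6; maximin = 0.
Column maxima: X → 8, Y → 6; minimax = 6.
0 ≠ 6, so there is no saddle point; optimal play is mixed.
Let Row play I with probability p. Expected payoff against X: 0p + 8(1−p) = −8p + 8; against Y: 6p + (-6)(1−p) = 12p − 6.
Setting these equal: −8p + 8 = 12p − 6 ⇒ −20p = -14 ⇒ p = 7/10, and the value is (-8)·(7/10) + 8 = 12/5.
For Column: with q = P(X), equating I's and II's payoffs gives −6q + 6 = 14q − 6 ⇒ q = 3/5.

2/5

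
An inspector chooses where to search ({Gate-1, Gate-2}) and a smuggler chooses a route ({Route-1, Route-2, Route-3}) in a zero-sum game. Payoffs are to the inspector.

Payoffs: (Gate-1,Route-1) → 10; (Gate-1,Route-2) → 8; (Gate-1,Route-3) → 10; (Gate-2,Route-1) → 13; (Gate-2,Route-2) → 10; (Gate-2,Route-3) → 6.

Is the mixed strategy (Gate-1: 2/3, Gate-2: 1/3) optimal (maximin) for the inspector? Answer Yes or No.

Yes

Against Route-1 this mix gives (2/3)·10 + (1/3)·13 = 11.
Against Route-2 this mix gives (2/3)·8 + (1/3)·10 = 26/3.
Against Route-3 this mix gives (2/3)·10 + (1/3)·6 = 26/3.
All of the smuggler's active replies (Route-2, Route-3) yield 26/3, and no column does worse for the inspector. The mix makes the smuggler indifferent and guarantees 26/3, so it is optimal.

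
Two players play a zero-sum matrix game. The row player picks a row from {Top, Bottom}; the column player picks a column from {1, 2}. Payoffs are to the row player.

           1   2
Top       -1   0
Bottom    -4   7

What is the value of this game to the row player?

Row minima: Top → -1, Bottom → -4; maximin = -1.
Column maxima: 1 → -1, 2 → 7; minimax = -1.
Since maximin = minimax = -1, there is a saddle point and the value is -1.

-1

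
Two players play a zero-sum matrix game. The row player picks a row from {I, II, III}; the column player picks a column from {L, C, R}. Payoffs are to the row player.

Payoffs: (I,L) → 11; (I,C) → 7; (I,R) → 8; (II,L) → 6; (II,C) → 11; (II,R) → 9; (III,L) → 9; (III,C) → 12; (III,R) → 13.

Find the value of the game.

Row minima: I → 7, II → 6, III → 9; maximin = 9.
Column maxima: L → 11, C → 12, R → 13; minimax = 11.
9 ≠ 11, so there is no saddle point; optimal play is mixed.
II is strictly dominated by III, so the row player never plays it.
With II eliminated, R is strictly dominated by C (it gives the row player strictly more in every remaining row), so the column player never plays it.
On the remaining 2×2 (I, III vs L, C):
Let the row player play I with probability p. Expected payoff against L: 11p + 9(1−p) = 2p + 9; against C: 7p + 12(1−p) = −5p + 12.
Setting these equal: 2p + 9 = −5p + 12 ⇒ 7p = 3 ⇒ p = 3/7, and the value is (2)·(3/7) + 9 = 69/7.
For the column player: with q = P(L), equating I's and III's payoffs gives 4q + 7 = −3q + 12 ⇒ q = 5/7.

69/7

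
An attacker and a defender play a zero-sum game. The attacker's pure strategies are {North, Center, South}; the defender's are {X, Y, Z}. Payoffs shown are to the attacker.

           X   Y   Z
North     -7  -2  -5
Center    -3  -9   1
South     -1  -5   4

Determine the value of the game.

Row minima: North → -7, Center → -9, South → -5; maximin = -5.
Column maxima: X → -1, Y → -2, Z → 4; minimax = -2.
-5 ≠ -2, so there is no saddle point; optimal play is mixed.
Center is strictly dominated by South, so the attacker never plays it.
Z is strictly dominated by X (it gives the attacker strictly more in every row), so the defender never plays it.
On the remaining 2×2 (North, South vs X, Y):
Let the attacker play North with probability p. Expected payoff against X: (-7)p + (-1)(1−p) = −6p − 1; against Y: (-2)p + (-5)(1−p) = 3p − 5.
Setting these equal: −6p − 1 = 3p − 5 ⇒ −9p = -4 ⇒ p = 4/9, and the value is (-6)·(4/9) − 1 = -11/3.
For the defender: with q = P(X), equating North's and South's payoffs gives −5q − 2 = 4q − 5 ⇒ q = 1/3.

-11/3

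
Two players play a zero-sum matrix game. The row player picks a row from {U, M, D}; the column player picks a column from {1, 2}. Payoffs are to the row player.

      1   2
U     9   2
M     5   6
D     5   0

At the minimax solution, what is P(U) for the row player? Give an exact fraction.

Row minima: U → 2, M → 5, D → 0; maximin = 5.
Column maxima: 1 → 9, 2 → 6; minimax = 6.
5 ≠ 6, so there is no saddle point; optimal play is mixed.
D is strictly dominated by U, so the row player never plays it.
On the remaining 2×2 (U, M vs 1, 2):
Let the row player play U with probability p. Expected payoff against 1: 9p + 5(1−p) = 4p + 5; against 2: 2p + 6(1−p) = −4p + 6.
Setting these equal: 4p + 5 = −4p + 6 ⇒ 8p = 1 ⇒ p = 1/8, and the value is (4)·(1/8) + 5 = 11/2.
For the column player: with q = P(1), equating U's and M's payoffs gives 7q + 2 = −q + 6 ⇒ q = 1/2.

1/8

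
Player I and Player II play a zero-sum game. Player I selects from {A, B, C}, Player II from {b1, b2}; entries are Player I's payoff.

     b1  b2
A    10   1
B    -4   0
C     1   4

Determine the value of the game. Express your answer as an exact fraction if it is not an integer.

13/4

Row minima: A → 1, B → -4, C → 1; maximin = 1.
Column maxima: b1 → 10, b2 → 4; minimax = 4.
1 ≠ 4, so there is no saddle point; optimal play is mixed.
B is strictly dominated by A, so Player I never plays it.
On the remaining 2×2 (A, C vs b1, b2):
Let Player I play A with probability p. Expected payoff against b1: 10p + 1(1−p) = 9p + 1; against b2: 1p + 4(1−p) = −3p + 4.
Setting these equal: 9p + 1 = −3p + 4 ⇒ 12p = 3 ⇒ p = 1/4, and the value is (9)·(1/4) + 1 = 13/4.
For Player II: with q = P(b1), equating A's and C's payoffs gives 9q + 1 = −3q + 4 ⇒ q = 1/4.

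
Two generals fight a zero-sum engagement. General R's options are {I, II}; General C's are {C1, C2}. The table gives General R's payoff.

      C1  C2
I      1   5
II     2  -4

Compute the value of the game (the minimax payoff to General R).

Row minima: I → 1, II → -4; maximin = 1.
Column maxima: C1 → 2, C2 → 5; minimax = 2.
1 ≠ 2, so there is no saddle point; optimal play is mixed.
Let General R play I with probability p. Expected payoff against C1: 1p + 2(1−p) = −p + 2; against C2: 5p + (-4)(1−p) = 9p − 4.
Setting these equal: −p + 2 = 9p − 4 ⇒ −10p = -6 ⇒ p = 3/5, and the value is (-1)·(3/5) + 2 = 7/5.
For General C: with q = P(C1), equating I's and II's payoffs gives −4q + 5 = 6q − 4 ⇒ q = 9/10.

7/5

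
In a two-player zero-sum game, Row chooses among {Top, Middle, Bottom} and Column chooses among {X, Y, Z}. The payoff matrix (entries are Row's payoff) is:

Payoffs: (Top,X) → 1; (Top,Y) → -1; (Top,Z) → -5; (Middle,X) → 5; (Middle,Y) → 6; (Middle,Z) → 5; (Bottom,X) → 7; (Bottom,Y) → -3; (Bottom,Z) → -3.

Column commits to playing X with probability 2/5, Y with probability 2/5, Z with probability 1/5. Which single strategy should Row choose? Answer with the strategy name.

Middle

Expected payoff of Top: (2/5)·1 + (2/5)·(-1) + (1/5)·(-5) = -1.
Expected payoff of Middle: (2/5)·5 + (2/5)·6 + (1/5)·5 = 27/5.
Expected payoff of Bottom: (2/5)·7 + (2/5)·(-3) + (1/5)·(-3) = 1.
The largest is 27/5, so Row's best response is Middle.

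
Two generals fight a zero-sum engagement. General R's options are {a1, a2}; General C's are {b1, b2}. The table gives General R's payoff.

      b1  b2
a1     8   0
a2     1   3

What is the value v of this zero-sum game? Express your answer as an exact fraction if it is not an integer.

Row minima: a1 → 0, a2 → 1; maximin = 1.
Column maxima: b1 → 8, b2 → 3; minimax = 3.
1 ≠ 3, so there is no saddle point; optimal play is mixed.
Let General R play a1 with probability p. Expected payoff against b1: 8p + 1(1−p) = 7p + 1; against b2: 0p + 3(1−p) = −3p + 3.
Setting these equal: 7p + 1 = −3p + 3 ⇒ 10p = 2 ⇒ p = 1/5, and the value is (7)·(1/5) + 1 = 12/5.
For General C: with q = P(b1), equating a1's and a2's payoffs gives 8q = −2q + 3 ⇒ q = 3/10.

12/5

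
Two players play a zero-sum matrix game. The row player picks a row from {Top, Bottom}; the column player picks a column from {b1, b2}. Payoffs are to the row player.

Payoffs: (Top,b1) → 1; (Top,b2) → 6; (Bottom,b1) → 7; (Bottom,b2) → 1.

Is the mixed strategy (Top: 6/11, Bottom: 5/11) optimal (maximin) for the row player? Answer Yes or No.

Yes

Against b1 this mix gives (6/11)·1 + (5/11)·7 = 41/11.
Against b2 this mix gives (6/11)·6 + (5/11)·1 = 41/11.
All of the column player's active replies (b1, b2) yield 41/11, and no column does worse for the row player. The mix makes the column player indifferent and guarantees 41/11, so it is optimal.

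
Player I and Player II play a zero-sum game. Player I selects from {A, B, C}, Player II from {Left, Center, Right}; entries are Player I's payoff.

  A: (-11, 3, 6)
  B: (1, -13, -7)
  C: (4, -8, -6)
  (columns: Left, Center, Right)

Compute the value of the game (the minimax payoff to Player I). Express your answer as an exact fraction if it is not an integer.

Row minima: A → -11, B → -13, C → -8; maximin = -8.
Column maxima: Left → 4, Center → 3, Right → 6; minimax = 3.
-8 ≠ 3, so there is no saddle point; optimal play is mixed.
B is strictly dominated by C, so Player I never plays it.
Right is strictly dominated by Center (it gives Player I strictly more in every row), so Player II never plays it.
On the remaining 2×2 (A, C vs Left, Center):
Let Player I play A with probability p. Expected payoff against Left: (-11)p + 4(1−p) = −15p + 4; against Center: 3p + (-8)(1−p) = 11p − 8.
Setting these equal: −15p + 4 = 11p − 8 ⇒ −26p = -12 ⇒ p = 6/13, and the value is (-15)·(6/13) + 4 = -38/13.
For Player II: with q = P(Left), equating A's and C's payoffs gives −14q + 3 = 12q − 8 ⇒ q = 11/26.

-38/13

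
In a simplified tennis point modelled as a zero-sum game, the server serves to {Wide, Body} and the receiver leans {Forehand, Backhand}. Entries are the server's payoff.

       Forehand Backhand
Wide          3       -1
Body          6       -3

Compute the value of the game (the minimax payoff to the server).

-1

Row minima: Wide → -1, Body → -3; maximin = -1.
Column maxima: Forehand → 6, Backhand → -1; minimax = -1.
Since maximin = minimax = -1, there is a saddle point and the value is -1.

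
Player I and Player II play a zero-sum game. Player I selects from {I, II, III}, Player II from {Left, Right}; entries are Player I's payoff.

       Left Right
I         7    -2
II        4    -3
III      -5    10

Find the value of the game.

5/2

Row minima: I → -2, II → -3, III → -5; maximin = -2.
Column maxima: Left → 7, Right → 10; minimax = 7.
-2 ≠ 7, so there is no saddle point; optimal play is mixed.
II is strictly dominated by I, so Player I never plays it.
On the remaining 2×2 (I, III vs Left, Right):
Let Player I play I with probability p. Expected payoff against Left: 7p + (-5)(1−p) = 12p − 5; against Right: (-2)p + 10(1−p) = −12p + 10.
Setting these equal: 12p − 5 = −12p + 10 ⇒ 24p = 15 ⇒ p = 5/8, and the value is (12)·(5/8) − 5 = 5/2.
For Player II: with q = P(Left), equating I's and III's payoffs gives 9q − 2 = −15q + 10 ⇒ q = 1/2.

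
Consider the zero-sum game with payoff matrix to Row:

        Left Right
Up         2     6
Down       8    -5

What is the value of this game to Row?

58/17

Row minima: Up → 2, Down → -5; maximin = 2.
Column maxima: Left → 8, Right → 6; minimax = 6.
2 ≠ 6, so there is no saddle point; optimal play is mixed.
Let Row play Up with probability p. Expected payoff against Left: 2p + 8(1−p) = −6p + 8; against Right: 6p + (-5)(1−p) = 11p − 5.
Setting these equal: −6p + 8 = 11p − 5 ⇒ −17p = -13 ⇒ p = 13/17, and the value is (-6)·(13/17) + 8 = 58/17.
For Column: with q = P(Left), equating Up's and Down's payoffs gives −4q + 6 = 13q − 5 ⇒ q = 11/17.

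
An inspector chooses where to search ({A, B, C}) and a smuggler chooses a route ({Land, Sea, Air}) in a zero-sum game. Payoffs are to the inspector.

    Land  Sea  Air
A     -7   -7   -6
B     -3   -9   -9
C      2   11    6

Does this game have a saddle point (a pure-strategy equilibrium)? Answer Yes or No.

Row minima: A → -7, B → -9, C → 2; maximin = 2.
Column maxima: Land → 2, Sea → 11, Air → 6; minimax = 2.
maximin = minimax = 2, so a saddle point exists.

Yes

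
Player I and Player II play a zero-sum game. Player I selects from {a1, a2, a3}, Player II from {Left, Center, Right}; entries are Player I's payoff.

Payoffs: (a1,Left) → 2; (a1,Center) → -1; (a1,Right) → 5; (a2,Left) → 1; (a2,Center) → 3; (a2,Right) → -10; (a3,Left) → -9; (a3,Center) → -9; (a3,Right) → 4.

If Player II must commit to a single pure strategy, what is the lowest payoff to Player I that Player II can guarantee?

Column maxima: Left → 2, Center → 3, Right → 5.
The smallest of these is 2.

2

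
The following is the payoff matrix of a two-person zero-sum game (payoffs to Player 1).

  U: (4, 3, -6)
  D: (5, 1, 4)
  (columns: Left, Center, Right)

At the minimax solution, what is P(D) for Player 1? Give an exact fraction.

3/4

Row minima: U → -6, D → 1; maximin = 1.
Column maxima: Left → 5, Center → 3, Right → 4; minimax = 3.
1 ≠ 3, so there is no saddle point; optimal play is mixed.
Left is strictly dominated by Center (it gives Player 1 strictly more in every row), so Player 2 never plays it.
On the remaining 2×2 (U, D vs Center, Right):
Let Player 1 play U with probability p. Expected payoff against Center: 3p + 1(1−p) = 2p + 1; against Right: (-6)p + 4(1−p) = −10p + 4.
Setting these equal: 2p + 1 = −10p + 4 ⇒ 12p = 3 ⇒ p = 1/4, and the value is (2)·(1/4) + 1 = 3/2.
For Player 2: with q = P(Center), equating U's and D's payoffs gives 9q − 6 = −3q + 4 ⇒ q = 5/6.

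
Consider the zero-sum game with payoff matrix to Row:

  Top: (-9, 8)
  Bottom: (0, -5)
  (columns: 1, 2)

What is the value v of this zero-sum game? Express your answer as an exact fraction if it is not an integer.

-45/22

Row minima: Top → -9, Bottom → -5; maximin = -5.
Column maxima: 1 → 0, 2 → 8; minimax = 0.
-5 ≠ 0, so there is no saddle point; optimal play is mixed.
Let Row play Top with probability p. Expected payoff against 1: (-9)p + 0(1−p) = −9p; against 2: 8p + (-5)(1−p) = 13p − 5.
Setting these equal: −9p = 13p − 5 ⇒ −22p = -5 ⇒ p = 5/22, and the value is (-9)·(5/22) = -45/22.
For Column: with q = P(1), equating Top's and Bottom's payoffs gives −17q + 8 = 5q − 5 ⇒ q = 13/22.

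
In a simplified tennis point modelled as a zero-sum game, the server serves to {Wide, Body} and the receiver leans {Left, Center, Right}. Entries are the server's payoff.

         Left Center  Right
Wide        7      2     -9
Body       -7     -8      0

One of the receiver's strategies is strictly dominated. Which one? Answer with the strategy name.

Left

Center holds the server's payoff strictly below Left in every row: 2 < 7, -8 < -7.
So Left is strictly dominated for the receiver.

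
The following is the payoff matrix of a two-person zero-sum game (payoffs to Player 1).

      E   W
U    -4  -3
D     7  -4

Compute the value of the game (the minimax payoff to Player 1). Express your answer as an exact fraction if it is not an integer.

Row minima: U → -4, D → -4; maximin = -4.
Column maxima: E → 7, W → -3; minimax = -3.
-4 ≠ -3, so there is no saddle point; optimal play is mixed.
Let Player 1 play U with probability p. Expected payoff against E: (-4)p + 7(1−p) = −11p + 7; against W: (-3)p + (-4)(1−p) = p − 4.
Setting these equal: −11p + 7 = p − 4 ⇒ −12p = -11 ⇒ p = 11/12, and the value is (-11)·(11/12) + 7 = -37/12.
For Player 2: with q = P(E), equating U's and D's payoffs gives −q − 3 = 11q − 4 ⇒ q = 1/12.

-37/12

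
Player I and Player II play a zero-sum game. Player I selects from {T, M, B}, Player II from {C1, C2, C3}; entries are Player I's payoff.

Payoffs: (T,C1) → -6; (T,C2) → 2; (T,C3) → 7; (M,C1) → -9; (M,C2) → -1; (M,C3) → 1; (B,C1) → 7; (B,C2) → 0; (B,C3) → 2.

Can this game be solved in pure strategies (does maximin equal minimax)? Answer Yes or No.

Row minima: T → -6, M → -9, B → 0; maximin = 0.
Column maxima: C1 → 7, C2 → 2, C3 → 7; minimax = 2.
0 ≠ 2, so no pure-strategy equilibrium exists.

No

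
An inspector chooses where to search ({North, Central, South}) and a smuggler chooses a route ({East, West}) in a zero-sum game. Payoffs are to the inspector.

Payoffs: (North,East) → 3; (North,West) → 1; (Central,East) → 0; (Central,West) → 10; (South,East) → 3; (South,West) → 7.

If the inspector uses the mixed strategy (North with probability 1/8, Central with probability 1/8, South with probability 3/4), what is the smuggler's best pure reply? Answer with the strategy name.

If the smuggler plays East, the inspector's expected payoff is (1/8)·3 + (1/8)·0 + (3/4)·3 = 21/8.
If the smuggler plays West, the inspector's expected payoff is (1/8)·1 + (1/8)·10 + (3/4)·7 = 53/8.
The smuggler minimizes the inspector's payoff; the smallest is 21/8, so the best response is East.

East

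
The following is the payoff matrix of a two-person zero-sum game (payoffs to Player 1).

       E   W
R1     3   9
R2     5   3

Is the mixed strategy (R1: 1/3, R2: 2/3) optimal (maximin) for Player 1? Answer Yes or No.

No

Against E this mix gives (1/3)·3 + (2/3)·5 = 13/3.
Against W this mix gives (1/3)·9 + (2/3)·3 = 5.
Player 2 will play E, holding Player 1 to 13/3. Shifting weight toward the row that does better against E would raise this floor (the equalizing mix achieves 9/2 against both E and W), so the proposed strategy is not optimal.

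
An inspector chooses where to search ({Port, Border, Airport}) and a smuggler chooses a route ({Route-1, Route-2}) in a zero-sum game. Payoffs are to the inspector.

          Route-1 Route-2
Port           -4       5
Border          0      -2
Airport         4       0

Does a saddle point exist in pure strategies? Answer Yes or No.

No

Row minima: Port → -4, Border → -2, Airport → 0; maximin = 0.
Column maxima: Route-1 → 4, Route-2 → 5; minimax = 4.
0 ≠ 4, so no pure-strategy equilibrium exists.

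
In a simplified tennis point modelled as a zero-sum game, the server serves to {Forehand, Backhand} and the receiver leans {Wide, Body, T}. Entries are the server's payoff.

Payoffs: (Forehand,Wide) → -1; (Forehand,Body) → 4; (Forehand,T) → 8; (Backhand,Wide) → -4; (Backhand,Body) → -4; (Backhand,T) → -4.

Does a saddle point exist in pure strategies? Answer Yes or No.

Yes

Row minima: Forehand → -1, Backhand → -4; maximin = -1.
Column maxima: Wide → -1, Body → 4, T → 8; minimax = -1.
maximin = minimax = -1, so a saddle point exists.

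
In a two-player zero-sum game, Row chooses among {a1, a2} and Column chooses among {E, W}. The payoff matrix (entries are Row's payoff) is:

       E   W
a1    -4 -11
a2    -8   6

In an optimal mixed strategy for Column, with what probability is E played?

17/21

Row minima: a1 → -11, a2 → -8; maximin = -8.
Column maxima: E → -4, W → 6; minimax = -4.
-8 ≠ -4, so there is no saddle point; optimal play is mixed.
Let Row play a1 with probability p. Expected payoff against E: (-4)p + (-8)(1−p) = 4p − 8; against W: (-11)p + 6(1−p) = −17p + 6.
Setting these equal: 4p − 8 = −17p + 6 ⇒ 21p = 14 ⇒ p = 2/3, and the value is (4)·(2/3) − 8 = -16/3.
For Column: with q = P(E), equating a1's and a2's payoffs gives 7q − 11 = −14q + 6 ⇒ q = 17/21.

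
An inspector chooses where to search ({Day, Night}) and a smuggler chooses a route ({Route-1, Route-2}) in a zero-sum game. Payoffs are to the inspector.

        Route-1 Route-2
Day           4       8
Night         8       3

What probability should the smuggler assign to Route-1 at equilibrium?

Row minima: Day → 4, Night → 3; maximin = 4.
Column maxima: Route-1 → 8, Route-2 → 8; minimax = 8.
4 ≠ 8, so there is no saddle point; optimal play is mixed.
Let the inspector play Day with probability p. Expected payoff against Route-1: 4p + 8(1−p) = −4p + 8; against Route-2: 8p + 3(1−p) = 5p + 3.
Setting these equal: −4p + 8 = 5p + 3 ⇒ −9p = -5 ⇒ p = 5/9, and the value is (-4)·(5/9) + 8 = 52/9.
For the smuggler: with q = P(Route-1), equating Day's and Night's payoffs gives −4q + 8 = 5q + 3 ⇒ q = 5/9.

5/9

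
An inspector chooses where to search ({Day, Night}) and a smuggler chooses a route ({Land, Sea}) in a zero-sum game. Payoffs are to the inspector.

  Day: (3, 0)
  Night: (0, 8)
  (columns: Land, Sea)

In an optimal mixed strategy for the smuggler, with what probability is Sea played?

3/11

Row minima: Day → 0, Night → 0; maximin = 0.
Column maxima: Land → 3, Sea → 8; minimax = 3.
0 ≠ 3, so there is no saddle point; optimal play is mixed.
Let the inspector play Day with probability p. Expected payoff against Land: 3p + 0(1−p) = 3p; against Sea: 0p + 8(1−p) = −8p + 8.
Setting these equal: 3p = −8p + 8 ⇒ 11p = 8 ⇒ p = 8/11, and the value is (3)·(8/11) = 24/11.
For the smuggler: with q = P(Land), equating Day's and Night's payoffs gives 3q = −8q + 8 ⇒ q = 8/11.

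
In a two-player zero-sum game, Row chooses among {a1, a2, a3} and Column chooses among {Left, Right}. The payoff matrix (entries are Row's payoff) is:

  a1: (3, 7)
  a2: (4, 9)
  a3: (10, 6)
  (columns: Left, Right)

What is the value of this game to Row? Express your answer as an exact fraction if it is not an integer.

22/3

Row minima: a1 → 3, a2 → 4, a3 → 6; maximin = 6.
Column maxima: Left → 10, Right → 9; minimax = 9.
6 ≠ 9, so there is no saddle point; optimal play is mixed.
a1 is strictly dominated by a2, so Row never plays it.
On the remaining 2×2 (a2, a3 vs Left, Right):
Let Row play a2 with probability p. Expected payoff against Left: 4p + 10(1−p) = −6p + 10; against Right: 9p + 6(1−p) = 3p + 6.
Setting these equal: −6p + 10 = 3p + 6 ⇒ −9p = -4 ⇒ p = 4/9, and the value is (-6)·(4/9) + 10 = 22/3.
For Column: with q = P(Left), equating a2's and a3's payoffs gives −5q + 9 = 4q + 6 ⇒ q = 1/3.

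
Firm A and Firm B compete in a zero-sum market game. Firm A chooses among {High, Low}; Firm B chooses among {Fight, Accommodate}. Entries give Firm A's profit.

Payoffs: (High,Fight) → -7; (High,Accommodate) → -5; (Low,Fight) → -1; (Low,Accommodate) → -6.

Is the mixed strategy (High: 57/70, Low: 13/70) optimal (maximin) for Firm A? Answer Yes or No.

No

Against Fight this mix gives (57/70)·(-7) + (13/70)·(-1) = -206/35.
Against Accommodate this mix gives (57/70)·(-5) + (13/70)·(-6) = -363/70.
Firm B will play Fight, holding Firm A to -206/35. Shifting weight toward the row that does better against Fight would raise this floor (the equalizing mix achieves -37/7 against both Fight and Accommodate), so the proposed strategy is not optimal.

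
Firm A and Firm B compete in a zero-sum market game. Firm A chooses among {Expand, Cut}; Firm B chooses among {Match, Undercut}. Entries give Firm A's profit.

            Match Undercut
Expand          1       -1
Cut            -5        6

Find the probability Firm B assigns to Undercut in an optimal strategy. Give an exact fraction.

Row minima: Expand → -1, Cut → -5; maximin = -1.
Column maxima: Match → 1, Undercut → 6; minimax = 1.
-1 ≠ 1, so there is no saddle point; optimal play is mixed.
Let Firm A play Expand with probability p. Expected payoff against Match: 1p + (-5)(1−p) = 6p − 5; against Undercut: (-1)p + 6(1−p) = −7p + 6.
Setting these equal: 6p − 5 = −7p + 6 ⇒ 13p = 11 ⇒ p = 11/13, and the value is (6)·(11/13) − 5 = 1/13.
For Firm B: with q = P(Match), equating Expand's and Cut's payoffs gives 2q − 1 = −11q + 6 ⇒ q = 7/13.

6/13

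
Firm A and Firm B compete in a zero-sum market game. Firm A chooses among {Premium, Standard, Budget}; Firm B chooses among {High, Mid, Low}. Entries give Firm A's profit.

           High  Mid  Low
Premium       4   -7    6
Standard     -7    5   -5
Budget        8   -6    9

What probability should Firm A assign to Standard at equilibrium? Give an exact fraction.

7/13

Row minima: Premium → -7, Standard → -7, Budget → -6; maximin = -6.
Column maxima: High → 8, Mid → 5, Low → 9; minimax = 5.
-6 ≠ 5, so there is no saddle point; optimal play is mixed.
Premium is strictly dominated by Budget, so Firm A never plays it.
Low is strictly dominated by High (it gives Firm A strictly more in every row), so Firm B never plays it.
On the remaining 2×2 (Standard, Budget vs High, Mid):
Let Firm A play Standard with probability p. Expected payoff against High: (-7)p + 8(1−p) = −15p + 8; against Mid: 5p + (-6)(1−p) = 11p − 6.
Setting these equal: −15p + 8 = 11p − 6 ⇒ −26p = -14 ⇒ p = 7/13, and the value is (-15)·(7/13) + 8 = -1/13.
For Firm B: with q = P(High), equating Standard's and Budget's payoffs gives −12q + 5 = 14q − 6 ⇒ q = 11/26.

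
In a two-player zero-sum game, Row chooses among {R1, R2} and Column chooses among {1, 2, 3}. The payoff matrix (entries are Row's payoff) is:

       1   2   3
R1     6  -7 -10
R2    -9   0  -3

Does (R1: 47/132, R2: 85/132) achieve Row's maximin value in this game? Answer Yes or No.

Against 1 this mix gives (47/132)·6 + (85/132)·(-9) = -161/44.
Against 2 this mix gives (47/132)·(-7) + (85/132)·0 = -329/132.
Against 3 this mix gives (47/132)·(-10) + (85/132)·(-3) = -725/132.
Column will play 3, holding Row to -725/132. Shifting weight toward the row that does better against 3 would raise this floor (the equalizing mix achieves -54/11 against both 3 and 1), so the proposed strategy is not optimal.

No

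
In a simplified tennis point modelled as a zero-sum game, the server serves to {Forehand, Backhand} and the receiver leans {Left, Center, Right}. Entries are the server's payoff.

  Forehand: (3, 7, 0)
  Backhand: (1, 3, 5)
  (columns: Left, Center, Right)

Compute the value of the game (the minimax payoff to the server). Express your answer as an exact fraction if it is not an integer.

15/7

Row minima: Forehand → 0, Backhand → 1; maximin = 1.
Column maxima: Left → 3, Center → 7, Right → 5; minimax = 3.
1 ≠ 3, so there is no saddle point; optimal play is mixed.
Center is strictly dominated by Left (it gives the server strictly more in every row), so the receiver never plays it.
On the remaining 2×2 (Forehand, Backhand vs Left, Right):
Let the server play Forehand with probability p. Expected payoff against Left: 3p + 1(1−p) = 2p + 1; against Right: 0p + 5(1−p) = −5p + 5.
Setting these equal: 2p + 1 = −5p + 5 ⇒ 7p = 4 ⇒ p = 4/7, and the value is (2)·(4/7) + 1 = 15/7.
For the receiver: with q = P(Left), equating Forehand's and Backhand's payoffs gives 3q = −4q + 5 ⇒ q = 5/7.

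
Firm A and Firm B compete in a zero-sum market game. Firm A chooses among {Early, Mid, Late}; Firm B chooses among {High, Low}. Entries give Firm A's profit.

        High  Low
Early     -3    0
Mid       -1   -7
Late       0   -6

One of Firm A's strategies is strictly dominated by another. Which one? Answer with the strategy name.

Mid

Late gives a strictly higher payoff than Mid against every column: 0 > -1, -6 > -7.
So Mid is strictly dominated and Firm A never plays it.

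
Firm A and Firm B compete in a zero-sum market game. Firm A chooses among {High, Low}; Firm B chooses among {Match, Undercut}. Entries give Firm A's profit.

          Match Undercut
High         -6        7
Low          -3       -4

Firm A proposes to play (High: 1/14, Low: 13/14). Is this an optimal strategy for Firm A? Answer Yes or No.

Against Match this mix gives (1/14)·(-6) + (13/14)·(-3) = -45/14.
Against Undercut this mix gives (1/14)·7 + (13/14)·(-4) = -45/14.
All of Firm B's active replies (Match, Undercut) yield -45/14, and no column does worse for Firm A. The mix makes Firm B indifferent and guarantees -45/14, so it is optimal.

Yes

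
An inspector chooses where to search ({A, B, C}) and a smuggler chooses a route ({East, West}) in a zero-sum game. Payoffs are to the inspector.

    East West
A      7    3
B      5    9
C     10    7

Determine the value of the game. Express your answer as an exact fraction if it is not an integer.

55/7

Row minima: A → 3, B → 5, C → 7; maximin = 7.
Column maxima: East → 10, West → 9; minimax = 9.
7 ≠ 9, so there is no saddle point; optimal play is mixed.
A is strictly dominated by C, so the inspector never plays it.
On the remaining 2×2 (B, C vs East, West):
Let the inspector play B with probability p. Expected payoff against East: 5p + 10(1−p) = −5p + 10; against West: 9p + 7(1−p) = 2p + 7.
Setting these equal: −5p + 10 = 2p + 7 ⇒ −7p = -3 ⇒ p = 3/7, and the value is (-5)·(3/7) + 10 = 55/7.
For the smuggler: with q = P(East), equating B's and C's payoffs gives −4q + 9 = 3q + 7 ⇒ q = 2/7.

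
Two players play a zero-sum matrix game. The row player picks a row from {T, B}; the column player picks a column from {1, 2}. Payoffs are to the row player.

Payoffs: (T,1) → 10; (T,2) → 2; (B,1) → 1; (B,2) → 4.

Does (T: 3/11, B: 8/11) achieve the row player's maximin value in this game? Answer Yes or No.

Against 1 this mix gives (3/11)·10 + (8/11)·1 = 38/11.
Against 2 this mix gives (3/11)·2 + (8/11)·4 = 38/11.
All of the column player's active replies (1, 2) yield 38/11, and no column does worse for the row player. The mix makes the column player indifferent and guarantees 38/11, so it is optimal.

Yes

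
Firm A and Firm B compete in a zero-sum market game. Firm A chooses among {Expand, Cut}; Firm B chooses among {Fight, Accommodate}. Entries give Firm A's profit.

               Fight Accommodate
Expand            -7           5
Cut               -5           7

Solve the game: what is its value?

Row minima: Expand → -7, Cut → -5; maximin = -5.
Column maxima: Fight → -5, Accommodate → 7; minimax = -5.
Since maximin = minimax = -5, there is a saddle point and the value is -5.

-5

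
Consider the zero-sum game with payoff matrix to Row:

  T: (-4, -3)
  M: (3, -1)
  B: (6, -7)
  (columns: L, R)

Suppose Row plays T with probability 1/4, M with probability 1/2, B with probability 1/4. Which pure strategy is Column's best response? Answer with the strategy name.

R

If Column plays L, Row's expected payoff is (1/4)·(-4) + (1/2)·3 + (1/4)·6 = 2.
If Column plays R, Row's expected payoff is (1/4)·(-3) + (1/2)·(-1) + (1/4)·(-7) = -3.
Column minimizes Row's payoff; the smallest is -3, so the best response is R.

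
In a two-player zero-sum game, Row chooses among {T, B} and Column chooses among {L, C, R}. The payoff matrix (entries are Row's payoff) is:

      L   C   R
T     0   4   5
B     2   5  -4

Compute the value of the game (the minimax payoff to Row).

Row minima: T → 0, B → -4; maximin = 0.
Column maxima: L → 2, C → 5, R → 5; minimax = 2.
0 ≠ 2, so there is no saddle point; optimal play is mixed.
C is strictly dominated by L (it gives Row strictly more in every row), so Column never plays it.
On the remaining 2×2 (T, B vs L, R):
Let Row play T with probability p. Expected payoff against L: 0p + 2(1−p) = −2p + 2; against R: 5p + (-4)(1−p) = 9p − 4.
Setting these equal: −2p + 2 = 9p − 4 ⇒ −11p = -6 ⇒ p = 6/11, and the value is (-2)·(6/11) + 2 = 10/11.
For Column: with q = P(L), equating T's and B's payoffs gives −5q + 5 = 6q − 4 ⇒ q = 9/11.

10/11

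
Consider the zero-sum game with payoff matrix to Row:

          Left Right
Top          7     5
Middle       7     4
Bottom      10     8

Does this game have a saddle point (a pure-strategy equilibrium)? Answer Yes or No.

Yes

Row minima: Top → 5, Middle → 4, Bottom → 8; maximin = 8.
Column maxima: Left → 10, Right → 8; minimax = 8.
maximin = minimax = 8, so a saddle point exists.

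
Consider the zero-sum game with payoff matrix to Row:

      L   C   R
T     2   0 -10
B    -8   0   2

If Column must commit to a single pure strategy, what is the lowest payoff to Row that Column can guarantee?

0

Column maxima: L → 2, C → 0, R → 2.
The smallest of these is 0.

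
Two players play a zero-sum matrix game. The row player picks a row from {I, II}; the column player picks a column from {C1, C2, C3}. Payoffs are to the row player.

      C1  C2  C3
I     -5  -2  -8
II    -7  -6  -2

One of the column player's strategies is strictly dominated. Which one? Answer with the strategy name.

C2

C1 holds the row player's payoff strictly below C2 in every row: -5 < -2, -7 < -6.
So C2 is strictly dominated for the column player.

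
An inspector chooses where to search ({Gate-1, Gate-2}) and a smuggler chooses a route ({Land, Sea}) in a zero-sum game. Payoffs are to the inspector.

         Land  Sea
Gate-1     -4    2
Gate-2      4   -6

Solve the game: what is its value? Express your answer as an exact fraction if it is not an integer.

Row minima: Gate-1 → -4, Gate-2 → -6; maximin = -4.
Column maxima: Land → 4, Sea → 2; minimax = 2.
-4 ≠ 2, so there is no saddle point; optimal play is mixed.
Let the inspector play Gate-1 with probability p. Expected payoff against Land: (-4)p + 4(1−p) = −8p + 4; against Sea: 2p + (-6)(1−p) = 8p − 6.
Setting these equal: −8p + 4 = 8p − 6 ⇒ −16p = -10 ⇒ p = 5/8, and the value is (-8)·(5/8) + 4 = -1.
For the smuggler: with q = P(Land), equating Gate-1's and Gate-2's payoffs gives −6q + 2 = 10q − 6 ⇒ q = 1/2.

-1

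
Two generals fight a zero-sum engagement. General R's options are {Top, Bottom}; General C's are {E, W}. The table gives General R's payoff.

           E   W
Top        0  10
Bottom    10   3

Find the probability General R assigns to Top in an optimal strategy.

Row minima: Top → 0, Bottom → 3; maximin = 3.
Column maxima: E → 10, W → 10; minimax = 10.
3 ≠ 10, so there is no saddle point; optimal play is mixed.
Let General R play Top with probability p. Expected payoff against E: 0p + 10(1−p) = −10p + 10; against W: 10p + 3(1−p) = 7p + 3.
Setting these equal: −10p + 10 = 7p + 3 ⇒ −17p = -7 ⇒ p = 7/17, and the value is (-10)·(7/17) + 10 = 100/17.
For General C: with q = P(E), equating Top's and Bottom's payoffs gives −10q + 10 = 7q + 3 ⇒ q = 7/17.

7/17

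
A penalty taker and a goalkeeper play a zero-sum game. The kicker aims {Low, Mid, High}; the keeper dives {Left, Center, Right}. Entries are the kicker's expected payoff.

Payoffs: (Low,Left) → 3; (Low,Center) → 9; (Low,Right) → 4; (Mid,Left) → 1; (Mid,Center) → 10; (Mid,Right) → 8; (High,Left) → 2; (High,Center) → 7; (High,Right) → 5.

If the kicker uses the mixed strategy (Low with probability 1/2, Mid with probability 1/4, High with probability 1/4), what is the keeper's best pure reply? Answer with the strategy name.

Left

If the keeper plays Left, the kicker's expected payoff is (1/2)·3 + (1/4)·1 + (1/4)·2 = 9/4.
If the keeper plays Center, the kicker's expected payoff is (1/2)·9 + (1/4)·10 + (1/4)·7 = 35/4.
If the keeper plays Right, the kicker's expected payoff is (1/2)·4 + (1/4)·8 + (1/4)·5 = 21/4.
The keeper minimizes the kicker's payoff; the smallest is 9/4, so the best response is Left.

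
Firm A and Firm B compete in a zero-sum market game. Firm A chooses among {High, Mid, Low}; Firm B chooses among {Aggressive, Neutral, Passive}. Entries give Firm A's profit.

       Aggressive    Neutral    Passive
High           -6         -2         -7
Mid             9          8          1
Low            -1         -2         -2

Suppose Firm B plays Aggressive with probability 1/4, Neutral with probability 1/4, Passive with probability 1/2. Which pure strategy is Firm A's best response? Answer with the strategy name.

Mid

Expected payoff of High: (1/4)·(-6) + (1/4)·(-2) + (1/2)·(-7) = -11/2.
Expected payoff of Mid: (1/4)·9 + (1/4)·8 + (1/2)·1 = 19/4.
Expected payoff of Low: (1/4)·(-1) + (1/4)·(-2) + (1/2)·(-2) = -7/4.
The largest is 19/4, so Firm A's best response is Mid.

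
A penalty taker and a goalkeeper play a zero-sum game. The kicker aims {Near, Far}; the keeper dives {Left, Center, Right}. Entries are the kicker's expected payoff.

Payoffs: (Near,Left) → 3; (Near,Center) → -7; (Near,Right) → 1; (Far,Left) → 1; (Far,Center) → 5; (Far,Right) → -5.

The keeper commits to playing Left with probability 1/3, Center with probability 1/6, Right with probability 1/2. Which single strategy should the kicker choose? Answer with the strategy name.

Expected payoff of Near: (1/3)·3 + (1/6)·(-7) + (1/2)·1 = 1/3.
Expected payoff of Far: (1/3)·1 + (1/6)·5 + (1/2)·(-5) = -4/3.
The largest is 1/3, so the kicker's best response is Near.

Near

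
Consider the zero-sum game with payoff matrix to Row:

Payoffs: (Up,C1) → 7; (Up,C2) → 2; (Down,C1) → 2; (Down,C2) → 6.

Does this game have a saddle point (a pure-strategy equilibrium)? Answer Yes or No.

Row minima: Up → 2, Down → 2; maximin = 2.
Column maxima: C1 → 7, C2 → 6; minimax = 6.
2 ≠ 6, so no pure-strategy equilibrium exists.

No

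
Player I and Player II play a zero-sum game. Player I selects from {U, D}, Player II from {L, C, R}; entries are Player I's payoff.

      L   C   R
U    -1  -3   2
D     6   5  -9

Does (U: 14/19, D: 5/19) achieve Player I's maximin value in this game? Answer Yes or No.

Against L this mix gives (14/19)·(-1) + (5/19)·6 = 16/19.
Against C this mix gives (14/19)·(-3) + (5/19)·5 = -17/19.
Against R this mix gives (14/19)·2 + (5/19)·(-9) = -17/19.
All of Player II's active replies (C, R) yield -17/19, and no column does worse for Player I. The mix makes Player II indifferent and guarantees -17/19, so it is optimal.

Yes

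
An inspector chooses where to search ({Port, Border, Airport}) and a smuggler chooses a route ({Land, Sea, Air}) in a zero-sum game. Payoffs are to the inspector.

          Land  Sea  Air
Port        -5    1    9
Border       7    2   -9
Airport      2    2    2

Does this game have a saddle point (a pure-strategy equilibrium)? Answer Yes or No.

Row minima: Port → -5, Border → -9, Airport → 2; maximin = 2.
Column maxima: Land → 7, Sea → 2, Air → 9; minimax = 2.
maximin = minimax = 2, so a saddle point exists.

Yes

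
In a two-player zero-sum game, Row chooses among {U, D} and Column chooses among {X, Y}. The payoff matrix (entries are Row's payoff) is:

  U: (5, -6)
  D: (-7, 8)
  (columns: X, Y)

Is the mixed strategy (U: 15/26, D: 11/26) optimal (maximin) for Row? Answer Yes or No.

Against X this mix gives (15/26)·5 + (11/26)·(-7) = -1/13.
Against Y this mix gives (15/26)·(-6) + (11/26)·8 = -1/13.
All of Column's active replies (X, Y) yield -1/13, and no column does worse for Row. The mix makes Column indifferent and guarantees -1/13, so it is optimal.

Yes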